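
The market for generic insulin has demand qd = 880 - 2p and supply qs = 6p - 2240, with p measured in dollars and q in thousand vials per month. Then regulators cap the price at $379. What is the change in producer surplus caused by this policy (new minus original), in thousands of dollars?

Setting quantity demanded equal to quantity supplied, 880 - 2p = 6p - 2240, gives p* = 390 and q* = 100.
Since 379 < 390, the ceiling is binding.
At p = 379: qd = 880 - 2·379 = 122 and qs = 6·379 - 2240 = 34.
Producer surplus without the control is ½ · (390 - 1120/3) · 100 = 2500/3.
With the ceiling, producers sell 34 units at 379, so PS = ½ · (379 - 1120/3) · 34 = 289/3.
Change in producer surplus = 289/3 - 2500/3 = -737.

-737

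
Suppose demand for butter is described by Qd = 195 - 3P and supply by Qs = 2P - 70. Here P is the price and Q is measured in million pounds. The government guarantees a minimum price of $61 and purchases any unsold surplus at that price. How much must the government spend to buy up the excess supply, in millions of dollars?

In a free market, 195 - 3P = 2P - 70 gives the equilibrium P* = 53, Q* = 36.
Since 61 > 53, the floor is binding.
At P = 61: Qd = 195 - 3·61 = 12 and Qs = 2·61 - 70 = 52.
Surplus = Qs - Qd = 40.
Government expenditure = surplus × support price = 40 × 61 = 2440.

2440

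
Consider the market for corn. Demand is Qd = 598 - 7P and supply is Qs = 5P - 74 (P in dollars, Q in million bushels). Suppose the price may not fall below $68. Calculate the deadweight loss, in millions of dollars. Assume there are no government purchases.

Equilibrium: 598 - 7P = 5P - 74, so 672 = 12P and P* = 56, Q* = 206.
Because the floor (68) lies above the market-clearing price, it is binding.
At P = 68: Qd = 598 - 7·68 = 122 and Qs = 5·68 - 74 = 266.
Quantity traded falls to 122. At Q = 122 the demand price is (598 - 122)/7 = 68 and the supply price is (74 + 122)/5 = 39.2.
Deadweight loss = ½ · (68 - 39.2) · (206 - 122) = ½ · 28.8 · 84 = 1209.6.

1209.6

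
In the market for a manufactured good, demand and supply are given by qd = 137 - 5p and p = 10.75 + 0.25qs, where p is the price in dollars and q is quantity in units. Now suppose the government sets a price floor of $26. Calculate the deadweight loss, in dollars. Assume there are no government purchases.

202.5

Rearranging supply gives qs = 4p - 43. In a free market, 137 - 5p = 4p - 43 gives the equilibrium p* = 20, q* = 37.
Since 26 > 20, the floor is binding.
At p = 26: qd = 137 - 5·26 = 7 and qs = 4·26 - 43 = 61.
Quantity traded falls to 7. At q = 7 the demand price is (137 - 7)/5 = 26 and the supply price is (43 + 7)/4 = 12.5.
Deadweight loss = ½ · (26 - 12.5) · (37 - 7) = ½ · 13.5 · 30 = 202.5.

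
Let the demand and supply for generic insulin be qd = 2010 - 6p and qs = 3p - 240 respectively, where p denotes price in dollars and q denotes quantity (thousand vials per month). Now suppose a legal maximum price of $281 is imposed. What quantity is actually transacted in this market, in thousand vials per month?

In a free market, 2010 - 6p = 3p - 240 gives the equilibrium p* = 250, q* = 510.
Since 281 is above p* = 250, the ceiling does not bind and the free-market outcome prevails.

510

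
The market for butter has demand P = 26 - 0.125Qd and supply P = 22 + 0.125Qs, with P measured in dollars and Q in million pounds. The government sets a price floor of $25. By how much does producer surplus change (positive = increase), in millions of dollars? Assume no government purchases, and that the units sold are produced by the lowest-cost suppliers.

Rearranging demand gives Qd = 208 - 8P; rearranging supply gives Qs = 8P - 176. In a free market, 208 - 8P = 8P - 176 gives the equilibrium P* = 24, Q* = 16.
Because the floor (25) lies above the market-clearing price, it is binding.
At P = 25: Qd = 208 - 8·25 = 8 and Qs = 8·25 - 176 = 24.
Producer surplus without the control is ½ · (24 - 22) · 16 = 16.
With the floor, 8 units are sold at 25. The supply price at Q = 8 is 23, so PS = ½ · [(25 - 22) + (25 - 23)] · 8 = 20.
Change in producer surplus = 20 - 16 = 4.

4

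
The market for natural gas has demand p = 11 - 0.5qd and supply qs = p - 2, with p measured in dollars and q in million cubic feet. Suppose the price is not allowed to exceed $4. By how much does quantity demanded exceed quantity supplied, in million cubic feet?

12

Rearranging demand gives qd = 22 - 2p. Without the control the market clears where 22 - 2p = p - 2, i.e. p* = 8 and q* = 6.
Because the ceiling (4) lies below the market-clearing price, it is binding.
At p = 4: qd = 22 - 2·4 = 14 and qs = 4 - 2 = 2.
Shortage = qd - qs = 14 - 2 = 12.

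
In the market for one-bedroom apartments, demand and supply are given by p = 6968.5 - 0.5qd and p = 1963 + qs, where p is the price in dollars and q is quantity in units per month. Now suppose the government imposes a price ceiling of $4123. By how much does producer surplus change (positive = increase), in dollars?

Rearranging demand gives qd = 13937 - 2p; rearranging supply gives qs = p - 1963. Equilibrium: 13937 - 2p = p - 1963, so 15900 = 3p and p* = 5300, q* = 3337.
The ceiling of 4123 is below the equilibrium price 5300, so it binds.
At p = 4123: qd = 13937 - 2·4123 = 5691 and qs = 4123 - 1963 = 2160.
Producer surplus without the control is ½ · (5300 - 1963) · 3337 = 5567784.5.
With the ceiling, producers sell 2160 units at 4123, so PS = ½ · (4123 - 1963) · 2160 = 2332800.
Change in producer surplus = 2332800 - 5567784.5 = -3234984.5.

-3234984.5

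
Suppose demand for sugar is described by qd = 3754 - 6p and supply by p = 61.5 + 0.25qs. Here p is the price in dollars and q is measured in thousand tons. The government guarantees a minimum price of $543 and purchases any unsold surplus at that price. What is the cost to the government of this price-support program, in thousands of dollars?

Rearranging supply gives qs = 4p - 246. Setting quantity demanded equal to quantity supplied, 3754 - 6p = 4p - 246, gives p* = 400 and q* = 1354.
Because the floor (543) lies above the market-clearing price, it is binding.
At p = 543: qd = 3754 - 6·543 = 496 and qs = 4·543 - 246 = 1926.
Surplus = qs - qd = 1430.
Government expenditure = surplus × support price = 1430 × 543 = 776490.

776490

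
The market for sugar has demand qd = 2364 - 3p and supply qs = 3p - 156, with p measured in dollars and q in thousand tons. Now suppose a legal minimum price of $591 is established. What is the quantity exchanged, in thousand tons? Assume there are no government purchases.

Without the control the market clears where 2364 - 3p = 3p - 156, i.e. p* = 420 and q* = 1104.
Because the floor (591) lies above the market-clearing price, it is binding.
At p = 591: qd = 2364 - 3·591 = 591 and qs = 3·591 - 156 = 1617.
The quantity actually transacted is the short side, demand: 591.

591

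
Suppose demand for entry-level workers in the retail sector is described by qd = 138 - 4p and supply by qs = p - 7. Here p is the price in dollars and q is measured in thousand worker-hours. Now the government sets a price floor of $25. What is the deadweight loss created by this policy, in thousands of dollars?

0

Equilibrium: 138 - 4p = p - 7, so 145 = 5p and p* = 29, q* = 22.
Since 25 is below p* = 29, the floor does not bind and the free-market outcome prevails.
Since the control does not bind, no trades are prevented and deadweight loss is zero.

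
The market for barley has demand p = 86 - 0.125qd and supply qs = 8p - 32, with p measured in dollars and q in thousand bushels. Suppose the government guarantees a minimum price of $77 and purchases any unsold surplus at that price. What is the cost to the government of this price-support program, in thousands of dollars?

39424

Rearranging demand gives qd = 688 - 8p. Without the control the market clears where 688 - 8p = 8p - 32, i.e. p* = 45 and q* = 328.
The floor of 77 is above the equilibrium price 45, so it binds.
At p = 77: qd = 688 - 8·77 = 72 and qs = 8·77 - 32 = 584.
Surplus = qs - qd = 512.
Government expenditure = surplus × support price = 512 × 77 = 39424.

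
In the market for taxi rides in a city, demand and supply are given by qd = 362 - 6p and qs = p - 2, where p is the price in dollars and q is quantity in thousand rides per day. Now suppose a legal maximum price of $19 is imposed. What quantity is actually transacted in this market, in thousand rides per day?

In a free market, 362 - 6p = p - 2 gives the equilibrium p* = 52, q* = 50.
Since 19 < 52, the ceiling is binding.
At p = 19: qd = 362 - 6·19 = 248 and qs = 19 - 2 = 17.
The quantity actually transacted is the short side, supply: 17.

17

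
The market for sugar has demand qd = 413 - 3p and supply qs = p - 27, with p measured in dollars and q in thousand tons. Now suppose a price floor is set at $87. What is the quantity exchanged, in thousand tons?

Without the control the market clears where 413 - 3p = p - 27, i.e. p* = 110 and q* = 83.
Since 87 is below p* = 110, the floor does not bind and the free-market outcome prevails.

83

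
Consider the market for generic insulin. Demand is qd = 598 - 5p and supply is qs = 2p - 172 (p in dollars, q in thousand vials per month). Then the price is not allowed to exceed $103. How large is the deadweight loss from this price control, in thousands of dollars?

In a free market, 598 - 5p = 2p - 172 gives the equilibrium p* = 110, q* = 48.
The ceiling of 103 is below the equilibrium price 110, so it binds.
At p = 103: qd = 598 - 5·103 = 83 and qs = 2·103 - 172 = 34.
Quantity traded falls to 34. At q = 34 the demand price is (598 - 34)/5 = 112.8 and the supply price is (172 + 34)/2 = 103.
Deadweight loss = ½ · (112.8 - 103) · (48 - 34) = ½ · 9.8 · 14 = 68.6.

68.6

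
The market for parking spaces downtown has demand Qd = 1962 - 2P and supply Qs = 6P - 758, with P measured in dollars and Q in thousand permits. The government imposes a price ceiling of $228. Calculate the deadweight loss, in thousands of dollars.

Setting quantity demanded equal to quantity supplied, 1962 - 2P = 6P - 758, gives P* = 340 and Q* = 1282.
Since 228 < 340, the ceiling is binding.
At P = 228: Qd = 1962 - 2·228 = 1506 and Qs = 6·228 - 758 = 610.
Quantity traded falls to 610. At Q = 610 the demand price is (1962 - 610)/2 = 676 and the supply price is (758 + 610)/6 = 228.
Deadweight loss = ½ · (676 - 228) · (1282 - 610) = ½ · 448 · 672 = 150528.

150528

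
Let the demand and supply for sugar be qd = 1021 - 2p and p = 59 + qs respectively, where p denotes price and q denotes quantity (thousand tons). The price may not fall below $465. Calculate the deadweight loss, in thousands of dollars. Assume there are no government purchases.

Rearranging supply gives qs = p - 59. In a free market, 1021 - 2p = p - 59 gives the equilibrium p* = 360, q* = 301.
The floor of 465 is above the equilibrium price 360, so it binds.
At p = 465: qd = 1021 - 2·465 = 91 and qs = 465 - 59 = 406.
Quantity traded falls to 91. At q = 91 the demand price is (1021 - 91)/2 = 465 and the supply price is 59 + 91 = 150.
Deadweight loss = ½ · (465 - 150) · (301 - 91) = ½ · 315 · 210 = 33075.

33075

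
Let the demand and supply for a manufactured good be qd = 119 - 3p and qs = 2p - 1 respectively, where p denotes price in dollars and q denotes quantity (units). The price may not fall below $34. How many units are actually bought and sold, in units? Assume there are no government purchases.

17

In a free market, 119 - 3p = 2p - 1 gives the equilibrium p* = 24, q* = 47.
The floor of 34 is above the equilibrium price 24, so it binds.
At p = 34: qd = 119 - 3·34 = 17 and qs = 2·34 - 1 = 67.
The quantity actually transacted is the short side, demand: 17.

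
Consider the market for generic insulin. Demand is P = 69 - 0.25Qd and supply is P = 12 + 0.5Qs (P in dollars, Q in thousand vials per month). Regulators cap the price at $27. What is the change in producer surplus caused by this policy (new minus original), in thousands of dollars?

-1219

Rearranging demand gives Qd = 276 - 4P; rearranging supply gives Qs = 2P - 24. Equilibrium: 276 - 4P = 2P - 24, so 300 = 6P and P* = 50, Q* = 76.
The ceiling of 27 is below the equilibrium price 50, so it binds.
At P = 27: Qd = 276 - 4·27 = 168 and Qs = 2·27 - 24 = 30.
Producer surplus without the control is ½ · (50 - 12) · 76 = 1444.
With the ceiling, producers sell 30 units at 27, so PS = ½ · (27 - 12) · 30 = 225.
Change in producer surplus = 225 - 1444 = -1219.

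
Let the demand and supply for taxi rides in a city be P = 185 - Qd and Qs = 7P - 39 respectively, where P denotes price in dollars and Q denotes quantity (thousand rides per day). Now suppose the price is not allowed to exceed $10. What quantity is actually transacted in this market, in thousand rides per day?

Rearranging demand gives Qd = 185 - P. Equilibrium: 185 - P = 7P - 39, so 224 = 8P and P* = 28, Q* = 157.
The ceiling of 10 is below the equilibrium price 28, so it binds.
At P = 10: Qd = 185 - 10 = 175 and Qs = 7·10 - 39 = 31.
The quantity actually transacted is the short side, supply: 31.

31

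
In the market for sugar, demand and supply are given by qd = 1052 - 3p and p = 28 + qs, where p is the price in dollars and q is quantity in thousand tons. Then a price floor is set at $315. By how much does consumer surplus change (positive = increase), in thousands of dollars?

Rearranging supply gives qs = p - 28. Setting quantity demanded equal to quantity supplied, 1052 - 3p = p - 28, gives p* = 270 and q* = 242.
Since 315 > 270, the floor is binding.
At p = 315: qd = 1052 - 3·315 = 107 and qs = 315 - 28 = 287.
Consumer surplus without the control is ½ · (1052/3 - 270) · 242 = 29282/3.
With the floor, consumers buy 107 units at 315, so CS = ½ · (1052/3 - 315) · 107 = 11449/6.
Change in consumer surplus = 11449/6 - 29282/3 = -7852.5.

-7852.5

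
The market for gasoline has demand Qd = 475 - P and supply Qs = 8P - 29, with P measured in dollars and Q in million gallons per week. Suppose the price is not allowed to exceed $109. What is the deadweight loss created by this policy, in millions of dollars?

0

Setting quantity demanded equal to quantity supplied, 475 - P = 8P - 29, gives P* = 56 and Q* = 419.
Since 109 is above P* = 56, the ceiling does not bind and the free-market outcome prevails.
Since the control does not bind, no trades are prevented and deadweight loss is zero.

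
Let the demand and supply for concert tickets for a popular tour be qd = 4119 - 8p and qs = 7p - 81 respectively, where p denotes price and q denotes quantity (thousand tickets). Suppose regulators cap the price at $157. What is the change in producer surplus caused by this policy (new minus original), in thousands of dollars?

-178165.5

In a free market, 4119 - 8p = 7p - 81 gives the equilibrium p* = 280, q* = 1879.
Because the ceiling (157) lies below the market-clearing price, it is binding.
At p = 157: qd = 4119 - 8·157 = 2863 and qs = 7·157 - 81 = 1018.
Producer surplus without the control is ½ · (280 - 81/7) · 1879 = 3530641/14.
With the ceiling, producers sell 1018 units at 157, so PS = ½ · (157 - 81/7) · 1018 = 518162/7.
Change in producer surplus = 518162/7 - 3530641/14 = -178165.5.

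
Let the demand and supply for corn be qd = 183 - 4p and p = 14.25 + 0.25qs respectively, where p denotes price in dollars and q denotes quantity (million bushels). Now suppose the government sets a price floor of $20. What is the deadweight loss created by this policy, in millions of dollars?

Rearranging supply gives qs = 4p - 57. Without the control the market clears where 183 - 4p = 4p - 57, i.e. p* = 30 and q* = 63.
The floor of 20 is below the equilibrium price 30, so it is not binding; the market clears at p* = 30, q* = 63.
Since the control does not bind, no trades are prevented and deadweight loss is zero.

0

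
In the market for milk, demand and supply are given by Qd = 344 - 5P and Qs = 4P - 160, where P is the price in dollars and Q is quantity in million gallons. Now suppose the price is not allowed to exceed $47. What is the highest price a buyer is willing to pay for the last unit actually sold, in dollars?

63.2

Equilibrium: 344 - 5P = 4P - 160, so 504 = 9P and P* = 56, Q* = 64.
The ceiling of 47 is below the equilibrium price 56, so it binds.
At P = 47: Qd = 344 - 5·47 = 109 and Qs = 4·47 - 160 = 28.
Only 28 units reach the market. On the demand curve, the marginal buyer's willingness to pay at Q = 28 is (344 - 28)/5 = 63.2.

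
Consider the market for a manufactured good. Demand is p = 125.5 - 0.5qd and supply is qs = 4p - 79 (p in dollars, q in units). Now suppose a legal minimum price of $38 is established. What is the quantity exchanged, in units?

Rearranging demand gives qd = 251 - 2p. Equilibrium: 251 - 2p = 4p - 79, so 330 = 6p and p* = 55, q* = 141.
Since 38 is below p* = 55, the floor does not bind and the free-market outcome prevails.

141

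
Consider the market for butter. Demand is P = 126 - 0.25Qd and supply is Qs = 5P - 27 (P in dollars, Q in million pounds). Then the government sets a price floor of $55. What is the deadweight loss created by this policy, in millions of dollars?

0

Rearranging demand gives Qd = 504 - 4P. In a free market, 504 - 4P = 5P - 27 gives the equilibrium P* = 59, Q* = 268.
The floor of 55 is below the equilibrium price 59, so it is not binding; the market clears at P* = 59, Q* = 268.
Since the control does not bind, no trades are prevented and deadweight loss is zero.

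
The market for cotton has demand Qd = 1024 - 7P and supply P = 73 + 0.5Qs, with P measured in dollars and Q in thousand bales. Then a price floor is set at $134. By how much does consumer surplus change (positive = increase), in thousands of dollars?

Rearranging supply gives Qs = 2P - 146. Setting quantity demanded equal to quantity supplied, 1024 - 7P = 2P - 146, gives P* = 130 and Q* = 114.
The floor of 134 is above the equilibrium price 130, so it binds.
At P = 134: Qd = 1024 - 7·134 = 86 and Qs = 2·134 - 146 = 122.
Consumer surplus without the control is ½ · (1024/7 - 130) · 114 = 6498/7.
With the floor, consumers buy 86 units at 134, so CS = ½ · (1024/7 - 134) · 86 = 3698/7.
Change in consumer surplus = 3698/7 - 6498/7 = -400.

-400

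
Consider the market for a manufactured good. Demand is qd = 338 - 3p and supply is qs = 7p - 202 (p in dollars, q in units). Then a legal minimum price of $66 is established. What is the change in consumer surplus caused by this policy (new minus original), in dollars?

-1896

Equilibrium: 338 - 3p = 7p - 202, so 540 = 10p and p* = 54, q* = 176.
Because the floor (66) lies above the market-clearing price, it is binding.
At p = 66: qd = 338 - 3·66 = 140 and qs = 7·66 - 202 = 260.
Consumer surplus without the control is ½ · (338/3 - 54) · 176 = 15488/3.
With the floor, consumers buy 140 units at 66, so CS = ½ · (338/3 - 66) · 140 = 9800/3.
Change in consumer surplus = 9800/3 - 15488/3 = -1896.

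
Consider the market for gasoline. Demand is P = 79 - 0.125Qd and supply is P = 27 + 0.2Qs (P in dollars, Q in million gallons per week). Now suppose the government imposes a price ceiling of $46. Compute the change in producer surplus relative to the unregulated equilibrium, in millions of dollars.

Rearranging demand gives Qd = 632 - 8P; rearranging supply gives Qs = 5P - 135. Equilibrium: 632 - 8P = 5P - 135, so 767 = 13P and P* = 59, Q* = 160.
The ceiling of 46 is below the equilibrium price 59, so it binds.
At P = 46: Qd = 632 - 8·46 = 264 and Qs = 5·46 - 135 = 95.
Producer surplus without the control is ½ · (59 - 27) · 160 = 2560.
With the ceiling, producers sell 95 units at 46, so PS = ½ · (46 - 27) · 95 = 902.5.
Change in producer surplus = 902.5 - 2560 = -1657.5.

-1657.5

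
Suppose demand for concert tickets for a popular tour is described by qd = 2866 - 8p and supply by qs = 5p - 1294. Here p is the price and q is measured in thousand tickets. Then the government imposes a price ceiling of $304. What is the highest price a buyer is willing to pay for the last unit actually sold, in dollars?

Without the control the market clears where 2866 - 8p = 5p - 1294, i.e. p* = 320 and q* = 306.
The ceiling of 304 is below the equilibrium price 320, so it binds.
At p = 304: qd = 2866 - 8·304 = 434 and qs = 5·304 - 1294 = 226.
Only 226 units reach the market. On the demand curve, the marginal buyer's willingness to pay at q = 226 is (2866 - 226)/8 = 330.

330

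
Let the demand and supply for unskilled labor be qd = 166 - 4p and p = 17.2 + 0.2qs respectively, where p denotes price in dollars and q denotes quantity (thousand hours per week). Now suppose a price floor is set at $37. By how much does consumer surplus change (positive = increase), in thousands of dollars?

-324

Rearranging supply gives qs = 5p - 86. Without the control the market clears where 166 - 4p = 5p - 86, i.e. p* = 28 and q* = 54.
Since 37 > 28, the floor is binding.
At p = 37: qd = 166 - 4·37 = 18 and qs = 5·37 - 86 = 99.
Consumer surplus without the control is ½ · (41.5 - 28) · 54 = 364.5.
With the floor, consumers buy 18 units at 37, so CS = ½ · (41.5 - 37) · 18 = 40.5.
Change in consumer surplus = 40.5 - 364.5 = -324.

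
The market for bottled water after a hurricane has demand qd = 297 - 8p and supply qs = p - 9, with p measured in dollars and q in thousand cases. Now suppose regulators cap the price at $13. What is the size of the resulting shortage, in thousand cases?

In a free market, 297 - 8p = p - 9 gives the equilibrium p* = 34, q* = 25.
Because the ceiling (13) lies below the market-clearing price, it is binding.
At p = 13: qd = 297 - 8·13 = 193 and qs = 13 - 9 = 4.
Shortage = qd - qs = 193 - 4 = 189.

189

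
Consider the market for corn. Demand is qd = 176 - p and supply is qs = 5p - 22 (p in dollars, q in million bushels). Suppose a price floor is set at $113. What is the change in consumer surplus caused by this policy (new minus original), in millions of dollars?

Equilibrium: 176 - p = 5p - 22, so 198 = 6p and p* = 33, q* = 143.
Since 113 > 33, the floor is binding.
At p = 113: qd = 176 - 113 = 63 and qs = 5·113 - 22 = 543.
Consumer surplus without the control is ½ · (176 - 33) · 143 = 10224.5.
With the floor, consumers buy 63 units at 113, so CS = ½ · (176 - 113) · 63 = 1984.5.
Change in consumer surplus = 1984.5 - 10224.5 = -8240.

-8240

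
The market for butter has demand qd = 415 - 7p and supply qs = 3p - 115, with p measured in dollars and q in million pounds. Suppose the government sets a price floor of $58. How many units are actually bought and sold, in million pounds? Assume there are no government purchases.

Setting quantity demanded equal to quantity supplied, 415 - 7p = 3p - 115, gives p* = 53 and q* = 44.
Since 58 > 53, the floor is binding.
At p = 58: qd = 415 - 7·58 = 9 and qs = 3·58 - 115 = 59.
The quantity actually transacted is the short side, demand: 9.

9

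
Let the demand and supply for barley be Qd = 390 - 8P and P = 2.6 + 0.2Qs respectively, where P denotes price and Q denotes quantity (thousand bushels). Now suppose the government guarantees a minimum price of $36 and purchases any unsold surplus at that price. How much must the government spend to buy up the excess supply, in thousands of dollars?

Rearranging supply gives Qs = 5P - 13. Equilibrium: 390 - 8P = 5P - 13, so 403 = 13P and P* = 31, Q* = 142.
The floor of 36 is above the equilibrium price 31, so it binds.
At P = 36: Qd = 390 - 8·36 = 102 and Qs = 5·36 - 13 = 167.
Surplus = Qs - Qd = 65.
Government expenditure = surplus × support price = 65 × 36 = 2340.

2340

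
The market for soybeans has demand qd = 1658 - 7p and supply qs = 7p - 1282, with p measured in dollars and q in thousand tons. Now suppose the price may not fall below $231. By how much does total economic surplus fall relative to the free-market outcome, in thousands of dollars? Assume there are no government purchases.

3087

Setting quantity demanded equal to quantity supplied, 1658 - 7p = 7p - 1282, gives p* = 210 and q* = 188.
The floor of 231 is above the equilibrium price 210, so it binds.
At p = 231: qd = 1658 - 7·231 = 41 and qs = 7·231 - 1282 = 335.
Quantity traded falls to 41. At q = 41 the demand price is (1658 - 41)/7 = 231 and the supply price is (1282 + 41)/7 = 189.
Deadweight loss = ½ · (231 - 189) · (188 - 41) = ½ · 42 · 147 = 3087.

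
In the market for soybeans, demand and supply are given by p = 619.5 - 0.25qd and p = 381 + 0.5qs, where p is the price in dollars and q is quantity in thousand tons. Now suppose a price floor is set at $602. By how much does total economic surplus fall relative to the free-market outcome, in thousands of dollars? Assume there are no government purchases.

Rearranging demand gives qd = 2478 - 4p; rearranging supply gives qs = 2p - 762. Without the control the market clears where 2478 - 4p = 2p - 762, i.e. p* = 540 and q* = 318.
The floor of 602 is above the equilibrium price 540, so it binds.
At p = 602: qd = 2478 - 4·602 = 70 and qs = 2·602 - 762 = 442.
Quantity traded falls to 70. At q = 70 the demand price is (2478 - 70)/4 = 602 and the supply price is (762 + 70)/2 = 416.
Deadweight loss = ½ · (602 - 416) · (318 - 70) = ½ · 186 · 248 = 23064.

23064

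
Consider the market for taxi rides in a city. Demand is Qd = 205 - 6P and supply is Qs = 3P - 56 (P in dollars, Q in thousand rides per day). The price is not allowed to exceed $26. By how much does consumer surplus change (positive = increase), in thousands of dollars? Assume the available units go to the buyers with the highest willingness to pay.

59.25

Equilibrium: 205 - 6P = 3P - 56, so 261 = 9P and P* = 29, Q* = 31.
Because the ceiling (26) lies below the market-clearing price, it is binding.
At P = 26: Qd = 205 - 6·26 = 49 and Qs = 3·26 - 56 = 22.
Consumer surplus without the control is ½ · (205/6 - 29) · 31 = 961/12.
With the ceiling, 22 units are sold at 26 (assume they go to the highest-value buyers). The demand price at Q = 22 is 30.5, so CS = ½ · [(205/6 - 26) + (30.5 - 26)] · 22 = 418/3.
Change in consumer surplus = 418/3 - 961/12 = 59.25.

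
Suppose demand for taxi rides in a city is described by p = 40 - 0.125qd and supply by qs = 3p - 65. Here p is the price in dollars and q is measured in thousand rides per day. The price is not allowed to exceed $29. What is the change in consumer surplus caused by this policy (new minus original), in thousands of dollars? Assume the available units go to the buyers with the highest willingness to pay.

Rearranging demand gives qd = 320 - 8p. Setting quantity demanded equal to quantity supplied, 320 - 8p = 3p - 65, gives p* = 35 and q* = 40.
The ceiling of 29 is below the equilibrium price 35, so it binds.
At p = 29: qd = 320 - 8·29 = 88 and qs = 3·29 - 65 = 22.
Consumer surplus without the control is ½ · (40 - 35) · 40 = 100.
With the ceiling, 22 units are sold at 29 (assume they go to the highest-value buyers). The demand price at q = 22 is 37.25, so CS = ½ · [(40 - 29) + (37.25 - 29)] · 22 = 211.75.
Change in consumer surplus = 211.75 - 100 = 111.75.

111.75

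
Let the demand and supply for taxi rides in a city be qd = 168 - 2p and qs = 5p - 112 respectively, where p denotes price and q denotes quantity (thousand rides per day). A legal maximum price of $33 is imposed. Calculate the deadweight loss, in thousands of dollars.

428.75

Equilibrium: 168 - 2p = 5p - 112, so 280 = 7p and p* = 40, q* = 88.
The ceiling of 33 is below the equilibrium price 40, so it binds.
At p = 33: qd = 168 - 2·33 = 102 and qs = 5·33 - 112 = 53.
Quantity traded falls to 53. At q = 53 the demand price is (168 - 53)/2 = 57.5 and the supply price is (112 + 53)/5 = 33.
Deadweight loss = ½ · (57.5 - 33) · (88 - 53) = ½ · 24.5 · 35 = 428.75.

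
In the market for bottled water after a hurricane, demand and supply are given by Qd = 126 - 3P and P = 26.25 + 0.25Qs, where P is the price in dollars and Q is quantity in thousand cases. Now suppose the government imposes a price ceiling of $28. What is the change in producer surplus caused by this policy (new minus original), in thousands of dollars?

Rearranging supply gives Qs = 4P - 105. Without the control the market clears where 126 - 3P = 4P - 105, i.e. P* = 33 and Q* = 27.
The ceiling of 28 is below the equilibrium price 33, so it binds.
At P = 28: Qd = 126 - 3·28 = 42 and Qs = 4·28 - 105 = 7.
Producer surplus without the control is ½ · (33 - 26.25) · 27 = 91.125.
With the ceiling, producers sell 7 units at 28, so PS = ½ · (28 - 26.25) · 7 = 6.125.
Change in producer surplus = 6.125 - 91.125 = -85.

-85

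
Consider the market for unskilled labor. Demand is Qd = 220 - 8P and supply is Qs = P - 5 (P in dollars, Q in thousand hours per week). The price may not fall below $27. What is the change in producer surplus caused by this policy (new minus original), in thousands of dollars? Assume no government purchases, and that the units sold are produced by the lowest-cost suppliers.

-120

Equilibrium: 220 - 8P = P - 5, so 225 = 9P and P* = 25, Q* = 20.
Because the floor (27) lies above the market-clearing price, it is binding.
At P = 27: Qd = 220 - 8·27 = 4 and Qs = 27 - 5 = 22.
Producer surplus without the control is ½ · (25 - 5) · 20 = 200.
With the floor, 4 units are sold at 27. The supply price at Q = 4 is 9, so PS = ½ · [(27 - 5) + (27 - 9)] · 4 = 80.
Change in producer surplus = 80 - 200 = -120.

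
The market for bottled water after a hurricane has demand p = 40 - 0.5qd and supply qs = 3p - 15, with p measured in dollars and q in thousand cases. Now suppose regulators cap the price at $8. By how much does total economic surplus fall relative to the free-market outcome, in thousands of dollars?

Rearranging demand gives qd = 80 - 2p. In a free market, 80 - 2p = 3p - 15 gives the equilibrium p* = 19, q* = 42.
Because the ceiling (8) lies below the market-clearing price, it is binding.
At p = 8: qd = 80 - 2·8 = 64 and qs = 3·8 - 15 = 9.
Quantity traded falls to 9. At q = 9 the demand price is (80 - 9)/2 = 35.5 and the supply price is (15 + 9)/3 = 8.
Deadweight loss = ½ · (35.5 - 8) · (42 - 9) = ½ · 27.5 · 33 = 453.75.

453.75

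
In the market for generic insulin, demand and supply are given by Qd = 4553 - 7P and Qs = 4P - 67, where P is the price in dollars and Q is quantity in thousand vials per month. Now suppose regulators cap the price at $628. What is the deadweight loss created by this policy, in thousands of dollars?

Equilibrium: 4553 - 7P = 4P - 67, so 4620 = 11P and P* = 420, Q* = 1613.
Since 628 is above P* = 420, the ceiling does not bind and the free-market outcome prevails.
Since the control does not bind, no trades are prevented and deadweight loss is zero.

0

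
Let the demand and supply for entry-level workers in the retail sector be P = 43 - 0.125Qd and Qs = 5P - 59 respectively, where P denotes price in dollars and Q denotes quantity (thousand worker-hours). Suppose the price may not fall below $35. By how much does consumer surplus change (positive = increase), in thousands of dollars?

Rearranging demand gives Qd = 344 - 8P. Equilibrium: 344 - 8P = 5P - 59, so 403 = 13P and P* = 31, Q* = 96.
Since 35 > 31, the floor is binding.
At P = 35: Qd = 344 - 8·35 = 64 and Qs = 5·35 - 59 = 116.
Consumer surplus without the control is ½ · (43 - 31) · 96 = 576.
With the floor, consumers buy 64 units at 35, so CS = ½ · (43 - 35) · 64 = 256.
Change in consumer surplus = 256 - 576 = -320.

-320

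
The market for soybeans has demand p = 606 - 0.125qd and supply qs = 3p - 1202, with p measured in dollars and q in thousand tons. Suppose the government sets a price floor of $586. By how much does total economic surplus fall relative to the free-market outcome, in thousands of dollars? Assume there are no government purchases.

19008

Rearranging demand gives qd = 4848 - 8p. Without the control the market clears where 4848 - 8p = 3p - 1202, i.e. p* = 550 and q* = 448.
Because the floor (586) lies above the market-clearing price, it is binding.
At p = 586: qd = 4848 - 8·586 = 160 and qs = 3·586 - 1202 = 556.
Quantity traded falls to 160. At q = 160 the demand price is (4848 - 160)/8 = 586 and the supply price is (1202 + 160)/3 = 454.
Deadweight loss = ½ · (586 - 454) · (448 - 160) = ½ · 132 · 288 = 19008.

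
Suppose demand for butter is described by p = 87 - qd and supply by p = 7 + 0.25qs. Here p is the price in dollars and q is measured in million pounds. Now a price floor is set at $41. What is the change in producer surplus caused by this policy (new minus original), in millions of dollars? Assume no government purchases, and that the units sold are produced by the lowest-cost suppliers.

Rearranging demand gives qd = 87 - p; rearranging supply gives qs = 4p - 28. Setting quantity demanded equal to quantity supplied, 87 - p = 4p - 28, gives p* = 23 and q* = 64.
Because the floor (41) lies above the market-clearing price, it is binding.
At p = 41: qd = 87 - 41 = 46 and qs = 4·41 - 28 = 136.
Producer surplus without the control is ½ · (23 - 7) · 64 = 512.
With the floor, 46 units are sold at 41. The supply price at q = 46 is 18.5, so PS = ½ · [(41 - 7) + (41 - 18.5)] · 46 = 1299.5.
Change in producer surplus = 1299.5 - 512 = 787.5.

787.5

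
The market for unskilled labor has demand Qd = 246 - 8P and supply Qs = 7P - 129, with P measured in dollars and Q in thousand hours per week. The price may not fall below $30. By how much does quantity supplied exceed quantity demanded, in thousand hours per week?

75

Equilibrium: 246 - 8P = 7P - 129, so 375 = 15P and P* = 25, Q* = 46.
Because the floor (30) lies above the market-clearing price, it is binding.
At P = 30: Qd = 246 - 8·30 = 6 and Qs = 7·30 - 129 = 81.
Surplus = Qs - Qd = 81 - 6 = 75.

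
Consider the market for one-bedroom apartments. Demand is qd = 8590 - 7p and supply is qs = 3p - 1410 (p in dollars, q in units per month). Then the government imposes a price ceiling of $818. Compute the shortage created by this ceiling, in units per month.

Setting quantity demanded equal to quantity supplied, 8590 - 7p = 3p - 1410, gives p* = 1000 and q* = 1590.
Because the ceiling (818) lies below the market-clearing price, it is binding.
At p = 818: qd = 8590 - 7·818 = 2864 and qs = 3·818 - 1410 = 1044.
Shortage = qd - qs = 2864 - 1044 = 1820.

1820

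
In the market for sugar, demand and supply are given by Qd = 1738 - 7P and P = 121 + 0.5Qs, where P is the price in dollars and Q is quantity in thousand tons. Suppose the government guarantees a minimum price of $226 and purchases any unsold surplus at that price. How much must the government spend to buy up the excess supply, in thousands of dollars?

12204

Rearranging supply gives Qs = 2P - 242. In a free market, 1738 - 7P = 2P - 242 gives the equilibrium P* = 220, Q* = 198.
The floor of 226 is above the equilibrium price 220, so it binds.
At P = 226: Qd = 1738 - 7·226 = 156 and Qs = 2·226 - 242 = 210.
Surplus = Qs - Qd = 54.
Government expenditure = surplus × support price = 54 × 226 = 12204.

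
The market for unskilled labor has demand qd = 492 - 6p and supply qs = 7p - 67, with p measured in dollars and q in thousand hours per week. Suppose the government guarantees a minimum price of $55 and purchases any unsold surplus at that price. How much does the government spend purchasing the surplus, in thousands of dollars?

Setting quantity demanded equal to quantity supplied, 492 - 6p = 7p - 67, gives p* = 43 and q* = 234.
Since 55 > 43, the floor is binding.
At p = 55: qd = 492 - 6·55 = 162 and qs = 7·55 - 67 = 318.
Surplus = qs - qd = 156.
Government expenditure = surplus × support price = 156 × 55 = 8580.

8580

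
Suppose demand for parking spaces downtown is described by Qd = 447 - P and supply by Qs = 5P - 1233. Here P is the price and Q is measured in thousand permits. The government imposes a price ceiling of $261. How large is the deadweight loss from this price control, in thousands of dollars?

5415

Equilibrium: 447 - P = 5P - 1233, so 1680 = 6P and P* = 280, Q* = 167.
Since 261 < 280, the ceiling is binding.
At P = 261: Qd = 447 - 261 = 186 and Qs = 5·261 - 1233 = 72.
Quantity traded falls to 72. At Q = 72 the demand price is 447 - 72 = 375 and the supply price is (1233 + 72)/5 = 261.
Deadweight loss = ½ · (375 - 261) · (167 - 72) = ½ · 114 · 95 = 5415.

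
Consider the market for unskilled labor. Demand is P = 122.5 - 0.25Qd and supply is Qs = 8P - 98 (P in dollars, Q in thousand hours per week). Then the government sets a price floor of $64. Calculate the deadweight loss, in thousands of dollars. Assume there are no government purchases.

Rearranging demand gives Qd = 490 - 4P. Setting quantity demanded equal to quantity supplied, 490 - 4P = 8P - 98, gives P* = 49 and Q* = 294.
Since 64 > 49, the floor is binding.
At P = 64: Qd = 490 - 4·64 = 234 and Qs = 8·64 - 98 = 414.
Quantity traded falls to 234. At Q = 234 the demand price is (490 - 234)/4 = 64 and the supply price is (98 + 234)/8 = 41.5.
Deadweight loss = ½ · (64 - 41.5) · (294 - 234) = ½ · 22.5 · 60 = 675.

675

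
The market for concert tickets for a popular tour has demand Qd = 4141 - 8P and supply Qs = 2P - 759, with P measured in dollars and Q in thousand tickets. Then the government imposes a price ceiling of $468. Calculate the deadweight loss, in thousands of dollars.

Equilibrium: 4141 - 8P = 2P - 759, so 4900 = 10P and P* = 490, Q* = 221.
Because the ceiling (468) lies below the market-clearing price, it is binding.
At P = 468: Qd = 4141 - 8·468 = 397 and Qs = 2·468 - 759 = 177.
Quantity traded falls to 177. At Q = 177 the demand price is (4141 - 177)/8 = 495.5 and the supply price is (759 + 177)/2 = 468.
Deadweight loss = ½ · (495.5 - 468) · (221 - 177) = ½ · 27.5 · 44 = 605.

605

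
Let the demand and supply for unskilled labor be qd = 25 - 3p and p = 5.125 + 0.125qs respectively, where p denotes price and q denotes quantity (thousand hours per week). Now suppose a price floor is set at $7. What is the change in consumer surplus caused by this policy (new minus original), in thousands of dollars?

-5.5

Rearranging supply gives qs = 8p - 41. In a free market, 25 - 3p = 8p - 41 gives the equilibrium p* = 6, q* = 7.
Since 7 > 6, the floor is binding.
At p = 7: qd = 25 - 3·7 = 4 and qs = 8·7 - 41 = 15.
Consumer surplus without the control is ½ · (25/3 - 6) · 7 = 49/6.
With the floor, consumers buy 4 units at 7, so CS = ½ · (25/3 - 7) · 4 = 8/3.
Change in consumer surplus = 8/3 - 49/6 = -5.5.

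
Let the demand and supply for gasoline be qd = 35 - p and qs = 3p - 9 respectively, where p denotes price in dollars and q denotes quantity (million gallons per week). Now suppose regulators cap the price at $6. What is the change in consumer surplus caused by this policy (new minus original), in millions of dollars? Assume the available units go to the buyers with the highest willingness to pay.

-67.5

In a free market, 35 - p = 3p - 9 gives the equilibrium p* = 11, q* = 24.
The ceiling of 6 is below the equilibrium price 11, so it binds.
At p = 6: qd = 35 - 6 = 29 and qs = 3·6 - 9 = 9.
Consumer surplus without the control is ½ · (35 - 11) · 24 = 288.
With the ceiling, 9 units are sold at 6 (assume they go to the highest-value buyers). The demand price at q = 9 is 26, so CS = ½ · [(35 - 6) + (26 - 6)] · 9 = 220.5.
Change in consumer surplus = 220.5 - 288 = -67.5.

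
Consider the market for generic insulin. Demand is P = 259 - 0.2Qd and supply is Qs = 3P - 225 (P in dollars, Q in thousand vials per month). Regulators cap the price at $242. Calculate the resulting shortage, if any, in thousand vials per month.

0

Rearranging demand gives Qd = 1295 - 5P. Equilibrium: 1295 - 5P = 3P - 225, so 1520 = 8P and P* = 190, Q* = 345.
The ceiling of 242 is above the equilibrium price 190, so it is not binding; the market clears at P* = 190, Q* = 345.
Since the control does not bind, there is no shortage.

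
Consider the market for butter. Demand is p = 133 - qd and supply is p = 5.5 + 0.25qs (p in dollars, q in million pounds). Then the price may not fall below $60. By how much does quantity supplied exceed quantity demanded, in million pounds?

Rearranging demand gives qd = 133 - p; rearranging supply gives qs = 4p - 22. Setting quantity demanded equal to quantity supplied, 133 - p = 4p - 22, gives p* = 31 and q* = 102.
The floor of 60 is above the equilibrium price 31, so it binds.
At p = 60: qd = 133 - 60 = 73 and qs = 4·60 - 22 = 218.
Surplus = qs - qd = 218 - 73 = 145.

145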